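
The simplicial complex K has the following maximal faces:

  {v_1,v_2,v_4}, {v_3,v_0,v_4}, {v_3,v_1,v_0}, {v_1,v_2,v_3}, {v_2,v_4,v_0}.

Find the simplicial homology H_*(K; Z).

H_0 ≅ Z,  H_1 ≅ Z,  H_2 = 0.

Take the total order v_0 < v_1 < v_2 < v_3 < v_4 on the vertex set. Then K (dimension 2) consists of the simplices:

  0-simplices (5): [v_0], [v_1], [v_2], [v_3], [v_4]
  1-simplices (10): [v_0,v_1], [v_0,v_2], [v_0,v_3], [v_0,v_4], [v_1,v_2], [v_1,v_3], [v_1,v_4], [v_2,v_3], [v_2,v_4], [v_3,v_4]
  2-simplices (5): [v_0,v_1,v_3], [v_0,v_2,v_4], [v_0,v_3,v_4], [v_1,v_2,v_3], [v_1,v_2,v_4]

giving chain groups C_0 ≅ Z^5, C_1 ≅ Z^10, C_2 ≅ Z^5.

∂_1: C_1 → C_0 sends each edge [p,q] (with p < q) to q − p.
As a 5×10 matrix over Z this has rank 4, with invariant factors (1,1,1,1).

The boundary map ∂_2: C_2 → C_1 maps a triangle to the signed sum of its edges. For instance
  ∂[v_1,v_2,v_3] = [v_2,v_3] − [v_1,v_3] + [v_1,v_2],
  ∂[v_0,v_1,v_3] = [v_1,v_3] − [v_0,v_3] + [v_0,v_1].
The 10×5 boundary matrix has rank 5 and Smith normal form diag(1,1,1,1,1).

Now H_k = ker ∂_k / im ∂_{k+1}, so:

  H_0: rank C_0 − rank ∂_1 = 5 − 4 = 1, and the invariant factors of ∂_1 are all 1, so H_0 = Z.
  H_1: rank ker ∂_1 − rank ∂_2 = (10 − 4) − 5 = 1, and the invariant factors of ∂_2 are all 1, so H_1 = Z.
  H_2: rank ker ∂_2 − rank ∂_3 = (5 − 5) − 0 = 0, and there is no ∂_3, so H_2 = 0.

As a check, the Euler characteristic is 5 − 10 + 5 = 0, which agrees with 1 − 1 + 0 = 0.
(K is a triangulation of the Möbius band.)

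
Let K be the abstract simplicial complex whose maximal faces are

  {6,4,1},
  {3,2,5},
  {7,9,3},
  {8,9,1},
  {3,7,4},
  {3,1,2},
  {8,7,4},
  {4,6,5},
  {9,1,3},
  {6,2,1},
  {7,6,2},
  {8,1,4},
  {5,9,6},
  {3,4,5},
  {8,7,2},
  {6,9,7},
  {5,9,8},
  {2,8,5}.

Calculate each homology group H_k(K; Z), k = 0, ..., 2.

Fix the vertex order 1 < 2 < 3 < 4 < 5 < 6 < 7 < 8 < 9 and write every simplex with vertices in increasing order. Then dim K = 2 and the simplices of K are:

  0-simplices (9): [1], [2], [3], [4], [5], [6], [7], [8], [9]
  1-simplices (27): (27 of them)
  2-simplices (18): [1,2,3], [1,2,6], [1,3,9], [1,4,6], [1,4,8], [1,8,9], [2,3,5], [2,5,8], [2,6,7], [2,7,8], [3,4,5], [3,4,7], [3,7,9], [4,5,6], [4,7,8], [5,6,9], [5,8,9], [6,7,9]

Hence C_0 ≅ Z^9, C_1 ≅ Z^27, C_2 ≅ Z^18.

The boundary map ∂_1: C_1 → C_0 maps an edge to its endpoints' difference, ∂[p,q] = q − p. For instance
  ∂[2,3] = [3] − [2].
As a 9×27 matrix over Z this has rank 8, with invariant factors (1,1,1,1,1,1,1,1).

Boundary ∂_2: C_2 → C_1 sends each 2-simplex [p,q,r] to [q,r] − [p,r] + [p,q]. For instance
  ∂[6,7,9] = [7,9] − [6,9] + [6,7],
  ∂[4,7,8] = [7,8] − [4,8] + [4,7].
This gives a 27×18 integer matrix of rank 17; reducing to Smith normal form yields diagonal entries (1,1,1,1,1,1,1,1,1,1,1,1,1,1,1,1,1).

Computing H_k = (kernel of ∂_k) / (image of ∂_{k+1}):

  H_0: rank C_0 − rank ∂_1 = 9 − 8 = 1, and the invariant factors of ∂_1 are all 1, so H_0 ≅ Z.
  H_1: rank ker ∂_1 − rank ∂_2 = (27 − 8) − 17 = 2, and the invariant factors of ∂_2 are all 1, so H_1 ≅ Z^2.
  H_2: rank ker ∂_2 − rank ∂_3 = (18 − 17) − 0 = 1, and there is no ∂_3, so H_2 ≅ Z.

As a check, the Euler characteristic is 9 − 27 + 18 = 0, which agrees with 1 − 2 + 1 = 0.
(K is a triangulation of the torus T^2.)

H_0 ≅ Z,  H_1 ≅ Z^2,  H_2 ≅ Z.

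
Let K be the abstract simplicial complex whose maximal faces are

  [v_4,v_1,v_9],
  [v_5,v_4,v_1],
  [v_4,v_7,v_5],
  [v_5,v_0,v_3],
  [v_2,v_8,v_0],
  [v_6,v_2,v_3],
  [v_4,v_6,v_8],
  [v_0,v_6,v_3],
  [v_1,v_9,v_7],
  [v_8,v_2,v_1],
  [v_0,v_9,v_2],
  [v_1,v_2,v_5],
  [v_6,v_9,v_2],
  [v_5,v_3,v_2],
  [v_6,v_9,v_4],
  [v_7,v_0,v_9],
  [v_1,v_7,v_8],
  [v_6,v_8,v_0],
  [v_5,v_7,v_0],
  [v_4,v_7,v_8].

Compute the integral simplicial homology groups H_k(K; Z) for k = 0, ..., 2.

H_0 = Z,  H_1 = Z ⊕ Z/2,  H_2 = 0.

K has 10 vertices, 30 edges, 20 triangles.
rank ∂_0 = 0, rank ∂_1 = 9 ⇒ b_0 = 10 − 0 − 9 = 1; all invariant factors of ∂_1 are 1 so no torsion. So H_0 = Z.
rank ∂_1 = 9, rank ∂_2 = 20 ⇒ b_1 = 30 − 9 − 20 = 1; ∂_2 has invariant factor(s) [2] giving torsion. So H_1 = Z ⊕ Z/2.
rank ∂_2 = 20, rank ∂_3 = 0 ⇒ b_2 = 20 − 20 − 0 = 0. So H_2 = 0.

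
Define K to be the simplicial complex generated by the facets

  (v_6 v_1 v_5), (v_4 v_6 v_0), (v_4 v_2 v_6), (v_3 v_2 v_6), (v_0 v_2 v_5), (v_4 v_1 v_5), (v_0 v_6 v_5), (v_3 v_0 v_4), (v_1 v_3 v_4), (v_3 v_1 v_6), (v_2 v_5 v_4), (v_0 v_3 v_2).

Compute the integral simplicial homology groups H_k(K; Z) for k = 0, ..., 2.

H_0 = Z,  H_1 = Z/2,  H_2 = 0.

Fix the vertex order v_0 < v_1 < v_2 < v_3 < v_4 < v_5 < v_6 and write every simplex with vertices in increasing order. Then dim K = 2 and the simplices of K are:

  0-simplices (7): [v_0], [v_1], [v_2], [v_3], [v_4], [v_5], [v_6]
  1-simplices (18): (18 of them)
  2-simplices (12): (12 of them)

giving chain groups C_0 ≅ Z^7, C_1 ≅ Z^18, C_2 ≅ Z^12.

The boundary map ∂_1: C_1 → C_0 maps an edge to its endpoints' difference, ∂[p,q] = q − p. For instance
  ∂[v_2,v_5] = [v_5] − [v_2].
This gives a 7×18 integer matrix of rank 6; reducing to Smith normal form yields diagonal entries (1,1,1,1,1,1).

∂_2: C_2 → C_1 sends each 2-simplex [p,q,r] to [q,r] − [p,r] + [p,q]. For instance
  ∂[v_2,v_4,v_5] = [v_4,v_5] − [v_2,v_5] + [v_2,v_4],
  ∂[v_0,v_5,v_6] = [v_5,v_6] − [v_0,v_6] + [v_0,v_5].
The resulting 18×12 matrix has rank 12, and its Smith normal form has invariant factors (1,1,1,1,1,1,1,1,1,1,1,2).

From H_k ≅ ker(∂_k) / im(∂_{k+1}) we obtain:

  H_0: rank C_0 − rank ∂_1 = 7 − 6 = 1, and the invariant factors of ∂_1 are all 1, so H_0 ≅ Z.
  H_1: rank ker ∂_1 − rank ∂_2 = (18 − 6) − 12 = 0, and ∂_2 has invariant factor 2 > 1, so H_1 ≅ Z/2.
  H_2: rank ker ∂_2 − rank ∂_3 = (12 − 12) − 0 = 0, and there is no ∂_3, so H_2 ≅ 0.

As a check, the Euler characteristic is 7 − 18 + 12 = 1, which agrees with 1 − 0 + 0 = 1.
(K is a triangulation of the real projective plane RP^2.)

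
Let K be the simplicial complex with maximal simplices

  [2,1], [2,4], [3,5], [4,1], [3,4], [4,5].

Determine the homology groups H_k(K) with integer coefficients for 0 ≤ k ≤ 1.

H_0 ≅ Z,  H_1 ≅ Z^2.

Order the vertices as 1 < 2 < 3 < 4 < 5. Listing each simplex with vertices in this order, K has dimension 1 with simplices:

  0-simplices (5): [1], [2], [3], [4], [5]
  1-simplices (6): [1,2], [1,4], [2,4], [3,4], [3,5], [4,5]

giving chain groups C_0 ≅ Z^5, C_1 ≅ Z^6.

The boundary map ∂_1: C_1 → C_0 sends each edge [p,q] (with p < q) to q − p. For instance
  ∂[3,4] = [4] − [3].
The 5×6 boundary matrix has rank 4 and Smith normal form diag(1,1,1,1).

From H_k ≅ ker(∂_k) / im(∂_{k+1}) we obtain:

  H_0: rank C_0 − rank ∂_1 = 5 − 4 = 1, and the invariant factors of ∂_1 are all 1, so H_0 = Z.
  H_1: rank ker ∂_1 − rank ∂_2 = (6 − 4) − 0 = 2, and there is no ∂_2, so H_1 = Z^2.

As a check, the Euler characteristic is 5 − 6 = -1, which agrees with 1 − 2 = -1.
(K is a triangulation of a wedge of 2 circles.)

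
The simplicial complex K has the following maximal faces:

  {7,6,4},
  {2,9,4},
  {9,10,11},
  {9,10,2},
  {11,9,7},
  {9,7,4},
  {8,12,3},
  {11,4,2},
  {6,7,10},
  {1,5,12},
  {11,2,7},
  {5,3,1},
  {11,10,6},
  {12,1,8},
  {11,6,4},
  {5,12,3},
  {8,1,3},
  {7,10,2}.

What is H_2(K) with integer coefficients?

Take the total order 1 < 2 < 3 < 4 < 5 < 6 < 7 < 8 < 9 < 10 < 11 < 12 on the vertex set. Then K (dimension 2) consists of the simplices:

  0-simplices (12): [1], [2], [3], [4], [5], [6], [7], [8], [9], [10], [11], [12]
  1-simplices (27): (27 of them)
  2-simplices (18): (18 of them)

giving chain groups C_0 ≅ Z^12, C_1 ≅ Z^27, C_2 ≅ Z^18.

Boundary ∂_1: C_1 → C_0 is given by ∂[p,q] = [q] − [p].
This gives a 12×27 integer matrix of rank 10; reducing to Smith normal form yields diagonal entries (1,1,1,1,1,1,1,1,1,1).

Boundary ∂_2: C_2 → C_1 maps a triangle to the signed sum of its edges. For instance
  ∂[1,3,8] = [3,8] − [1,8] + [1,3],
  ∂[2,4,9] = [4,9] − [2,9] + [2,4].
This gives a 27×18 integer matrix of rank 17; reducing to Smith normal form yields diagonal entries (1,1,1,1,1,1,1,1,1,1,1,1,1,1,1,1,2).

Now H_k = ker ∂_k / im ∂_{k+1}, so:

  H_2: rank ker ∂_2 − rank ∂_3 = (18 − 17) − 0 = 1, and there is no ∂_3, so H_2 = Z.

H_2 ≅ Z.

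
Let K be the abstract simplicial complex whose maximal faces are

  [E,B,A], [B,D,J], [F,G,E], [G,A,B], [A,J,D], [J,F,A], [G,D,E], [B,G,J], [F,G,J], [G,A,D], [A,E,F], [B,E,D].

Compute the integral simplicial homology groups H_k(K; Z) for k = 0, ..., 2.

Order the vertices as A < B < D < E < F < G < J. Listing each simplex with vertices in this order, K has dimension 2 with simplices:

  0-simplices (7): A, B, D, E, F, G, J
  1-simplices (18): AB, AD, AE, AF, AG, AJ, BD, BE, BG, BJ, DE, DG, DJ, EF, EG, FG, FJ, GJ
  2-simplices (12): ABE, ABG, ADG, ADJ, AEF, AFJ, BDE, BDJ, BGJ, DEG, EFG, FGJ

giving chain groups C_0 ≅ Z^7, C_1 ≅ Z^18, C_2 ≅ Z^12.

∂_1: C_1 → C_0 is given by ∂[p,q] = [q] − [p]. For instance
  ∂BJ = J − B.
The resulting 7×18 matrix has rank 6, and its Smith normal form has invariant factors (1,1,1,1,1,1).

∂_2: C_2 → C_1 acts by ∂[p,q,r] = [q,r] − [p,r] + [p,q]. For instance
  ∂AEF = EF − AF + AE,
  ∂AFJ = FJ − AJ + AF.
This gives a 18×12 integer matrix of rank 12; reducing to Smith normal form yields diagonal entries (1,1,1,1,1,1,1,1,1,1,1,2).

Reading off H_k = ker ∂_k / im ∂_{k+1}:

  H_0: rank C_0 − rank ∂_1 = 7 − 6 = 1, and the invariant factors of ∂_1 are all 1, so H_0 ≅ Z.
  H_1: rank ker ∂_1 − rank ∂_2 = (18 − 6) − 12 = 0, and ∂_2 has invariant factor 2 > 1, so H_1 ≅ Z/2.
  H_2: rank ker ∂_2 − rank ∂_3 = (12 − 12) − 0 = 0, and there is no ∂_3, so H_2 ≅ 0.

(K is a triangulation of the real projective plane RP^2.)

H_0 = Z,  H_1 = Z/2,  H_2 = 0.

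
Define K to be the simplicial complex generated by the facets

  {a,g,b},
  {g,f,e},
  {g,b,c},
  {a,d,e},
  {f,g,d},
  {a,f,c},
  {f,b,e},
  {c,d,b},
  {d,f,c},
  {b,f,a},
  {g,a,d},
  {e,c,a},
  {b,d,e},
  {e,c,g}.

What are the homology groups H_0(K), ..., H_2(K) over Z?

H_0 ≅ Z,  H_1 ≅ Z^2,  H_2 ≅ Z.

Order the vertices as a < b < c < d < e < f < g. Listing each simplex with vertices in this order, K has dimension 2 with simplices:

  0-simplices (7): a, b, c, d, e, f, g
  1-simplices (21): ab, ac, ad, ae, af, ag, bc, bd, be, bf, bg, cd, ce, cf, cg, de, df, dg, ef, eg, fg
  2-simplices (14): abf, abg, ace, acf, ade, adg, bcd, bcg, bde, bef, cdf, ceg, dfg, efg

so the chain groups are C_0 ≅ Z^7, C_1 ≅ Z^21, C_2 ≅ Z^14.

Boundary ∂_1: C_1 → C_0 is given by ∂[p,q] = [q] − [p]. For instance
  ∂cf = f − c.
The 7×21 boundary matrix has rank 6 and Smith normal form diag(1,1,1,1,1,1).

The boundary map ∂_2: C_2 → C_1 acts by ∂[p,q,r] = [q,r] − [p,r] + [p,q]. For instance
  ∂bef = ef − bf + be,
  ∂acf = cf − af + ac.
As a 21×14 matrix over Z this has rank 13, with invariant factors (1,1,1,1,1,1,1,1,1,1,1,1,1).

Now H_k = ker ∂_k / im ∂_{k+1}, so:

  H_0: rank C_0 − rank ∂_1 = 7 − 6 = 1, and the invariant factors of ∂_1 are all 1, so H_0 = Z.
  H_1: rank ker ∂_1 − rank ∂_2 = (21 − 6) − 13 = 2, and the invariant factors of ∂_2 are all 1, so H_1 = Z^2.
  H_2: rank ker ∂_2 − rank ∂_3 = (14 − 13) − 0 = 1, and there is no ∂_3, so H_2 = Z.

(K is a triangulation of the torus T^2.)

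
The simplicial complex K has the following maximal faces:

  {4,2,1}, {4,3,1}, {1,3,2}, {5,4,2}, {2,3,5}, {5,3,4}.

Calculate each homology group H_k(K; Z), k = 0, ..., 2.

H_0 ≅ Z,  H_1 = 0,  H_2 ≅ Z.

We work with the vertex ordering 1 < 2 < 3 < 4 < 5. The simplices of K, each written with vertices in increasing order, are:

  0-simplices (5): [1], [2], [3], [4], [5]
  1-simplices (9): [1,2], [1,3], [1,4], [2,3], [2,4], [2,5], [3,4], [3,5], [4,5]
  2-simplices (6): [1,2,3], [1,2,4], [1,3,4], [2,3,5], [2,4,5], [3,4,5]

giving chain groups C_0 ≅ Z^5, C_1 ≅ Z^9, C_2 ≅ Z^6.

The boundary map ∂_1: C_1 → C_0 is given by ∂[p,q] = [q] − [p].
This gives a 5×9 integer matrix of rank 4; reducing to Smith normal form yields diagonal entries (1,1,1,1).

The boundary map ∂_2: C_2 → C_1 acts by ∂[p,q,r] = [q,r] − [p,r] + [p,q]. For instance
  ∂[1,2,4] = [2,4] − [1,4] + [1,2],
  ∂[1,3,4] = [3,4] − [1,4] + [1,3].
As a 9×6 matrix over Z this has rank 5, with invariant factors (1,1,1,1,1).

Reading off H_k = ker ∂_k / im ∂_{k+1}:

  H_0: rank C_0 − rank ∂_1 = 5 − 4 = 1, and the invariant factors of ∂_1 are all 1, so H_0 ≅ Z.
  H_1: rank ker ∂_1 − rank ∂_2 = (9 − 4) − 5 = 0, and the invariant factors of ∂_2 are all 1, so H_1 ≅ 0.
  H_2: rank ker ∂_2 − rank ∂_3 = (6 − 5) − 0 = 1, and there is no ∂_3, so H_2 ≅ Z.

As a check, the Euler characteristic is 5 − 9 + 6 = 2, which agrees with 1 − 0 + 1 = 2.
(K is a triangulation of the 2-sphere S^2.)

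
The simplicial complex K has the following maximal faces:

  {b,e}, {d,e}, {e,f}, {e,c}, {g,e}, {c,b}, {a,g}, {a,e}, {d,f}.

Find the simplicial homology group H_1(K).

H_1 = Z^3.

K has 7 vertices, 9 edges.
rank ∂_1 = 6, rank ∂_2 = 0 ⇒ b_1 = 9 − 6 − 0 = 3. So H_1 = Z^3.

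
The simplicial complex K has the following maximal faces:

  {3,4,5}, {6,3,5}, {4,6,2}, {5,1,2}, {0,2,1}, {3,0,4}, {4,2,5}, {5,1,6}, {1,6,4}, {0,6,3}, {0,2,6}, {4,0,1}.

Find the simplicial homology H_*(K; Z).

Take the total order 0 < 1 < 2 < 3 < 4 < 5 < 6 on the vertex set. Then K (dimension 2) consists of the simplices:

  0-simplices (7): [0], [1], [2], [3], [4], [5], [6]
  1-simplices (18): [0,1], [0,2], [0,3], [0,4], [0,6], [1,2], [1,4], [1,5], [1,6], [2,4], [2,5], [2,6], [3,4], [3,5], [3,6], [4,5], [4,6], [5,6]
  2-simplices (12): [0,1,2], [0,1,4], [0,2,6], [0,3,4], [0,3,6], [1,2,5], [1,4,6], [1,5,6], [2,4,5], [2,4,6], [3,4,5], [3,5,6]

so the chain groups are C_0 ≅ Z^7, C_1 ≅ Z^18, C_2 ≅ Z^12.

∂_1: C_1 → C_0 maps an edge to its endpoints' difference, ∂[p,q] = q − p.
As a 7×18 matrix over Z this has rank 6, with invariant factors (1,1,1,1,1,1).

The boundary map ∂_2: C_2 → C_1 maps a triangle to the signed sum of its edges. For instance
  ∂[3,4,5] = [4,5] − [3,5] + [3,4],
  ∂[3,5,6] = [5,6] − [3,6] + [3,5].
As a 18×12 matrix over Z this has rank 12, with invariant factors (1,1,1,1,1,1,1,1,1,1,1,2).

Computing H_k = (kernel of ∂_k) / (image of ∂_{k+1}):

  H_0: rank C_0 − rank ∂_1 = 7 − 6 = 1, and the invariant factors of ∂_1 are all 1, so H_0 = Z.
  H_1: rank ker ∂_1 − rank ∂_2 = (18 − 6) − 12 = 0, and ∂_2 has invariant factor 2 > 1, so H_1 = Z/2Z.
  H_2: rank ker ∂_2 − rank ∂_3 = (12 − 12) − 0 = 0, and there is no ∂_3, so H_2 = 0.

As a check, the Euler characteristic is 7 − 18 + 12 = 1, which agrees with 1 − 0 + 0 = 1.

H_0 ≅ Z,  H_1 ≅ Z/2Z,  H_2 = 0.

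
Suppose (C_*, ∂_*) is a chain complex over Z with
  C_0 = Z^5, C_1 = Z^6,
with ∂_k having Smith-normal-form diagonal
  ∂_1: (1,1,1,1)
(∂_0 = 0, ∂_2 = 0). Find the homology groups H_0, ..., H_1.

H_0: b_0 = 5 − 0 − 4 = 1; torsion from ∂_1 factors > 1: none. So H_0 = Z.
H_1: b_1 = 6 − 4 − 0 = 2; torsion from ∂_2 factors > 1: none. So H_1 = Z^2.

H_0 = Z,  H_1 = Z^2.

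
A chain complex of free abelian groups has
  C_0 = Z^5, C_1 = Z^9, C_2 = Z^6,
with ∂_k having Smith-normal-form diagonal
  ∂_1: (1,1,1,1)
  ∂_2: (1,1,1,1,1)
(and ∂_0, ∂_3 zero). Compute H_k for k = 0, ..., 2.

H_0 ≅ Z,  H_1 = 0,  H_2 ≅ Z.

H_0: b_0 = 5 − 0 − 4 = 1; torsion from ∂_1 factors > 1: none. So H_0 ≅ Z.
H_1: b_1 = 9 − 4 − 5 = 0; torsion from ∂_2 factors > 1: none. So H_1 ≅ 0.
H_2: b_2 = 6 − 5 − 0 = 1; torsion from ∂_3 factors > 1: none. So H_2 ≅ Z.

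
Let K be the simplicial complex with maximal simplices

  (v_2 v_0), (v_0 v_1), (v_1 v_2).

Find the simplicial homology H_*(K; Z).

H_0 ≅ Z,  H_1 ≅ Z.

K has 3 vertices, 3 edges.
rank ∂_0 = 0, rank ∂_1 = 2 ⇒ b_0 = 3 − 0 − 2 = 1; all invariant factors of ∂_1 are 1 so no torsion. So H_0 = Z.
rank ∂_1 = 2, rank ∂_2 = 0 ⇒ b_1 = 3 − 2 − 0 = 1. So H_1 = Z.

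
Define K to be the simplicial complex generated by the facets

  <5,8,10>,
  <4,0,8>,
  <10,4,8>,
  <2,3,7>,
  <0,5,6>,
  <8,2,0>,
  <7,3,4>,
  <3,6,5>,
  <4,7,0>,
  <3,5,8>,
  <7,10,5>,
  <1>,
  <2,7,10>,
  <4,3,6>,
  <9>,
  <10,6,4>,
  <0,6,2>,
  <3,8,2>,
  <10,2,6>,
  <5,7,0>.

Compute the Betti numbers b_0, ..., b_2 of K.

b_0 = 3, b_1 = 2, b_2 = 1.

K has 11 vertices, 27 edges, 18 triangles.
rank ∂_0 = 0, rank ∂_1 = 8 ⇒ b_0 = 11 − 0 − 8 = 3; all invariant factors of ∂_1 are 1 so no torsion. So H_0 = Z^3.
rank ∂_1 = 8, rank ∂_2 = 17 ⇒ b_1 = 27 − 8 − 17 = 2; all invariant factors of ∂_2 are 1 so no torsion. So H_1 = Z^2.
rank ∂_2 = 17, rank ∂_3 = 0 ⇒ b_2 = 18 − 17 − 0 = 1. So H_2 = Z.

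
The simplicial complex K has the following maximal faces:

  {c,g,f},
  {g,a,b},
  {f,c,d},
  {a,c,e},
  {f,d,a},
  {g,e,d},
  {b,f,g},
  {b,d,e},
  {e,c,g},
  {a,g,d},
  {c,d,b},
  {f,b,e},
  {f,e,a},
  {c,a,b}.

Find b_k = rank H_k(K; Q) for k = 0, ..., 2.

Fix the vertex order a < b < c < d < e < f < g and write every simplex with vertices in increasing order. Then dim K = 2 and the simplices of K are:

  0-simplices (7): a, b, c, d, e, f, g
  1-simplices (21): ab, ac, ad, ae, af, ag, bc, bd, be, bf, bg, cd, ce, cf, cg, de, df, dg, ef, eg, fg
  2-simplices (14): abc, abg, ace, adf, adg, aef, bcd, bde, bef, bfg, cdf, ceg, cfg, deg

so the chain groups are C_0 ≅ Z^7, C_1 ≅ Z^21, C_2 ≅ Z^14.

Boundary ∂_1: C_1 → C_0 sends each edge [p,q] (with p < q) to q − p. For instance
  ∂cf = f − c.
This gives a 7×21 integer matrix of rank 6; reducing to Smith normal form yields diagonal entries (1,1,1,1,1,1).

The boundary map ∂_2: C_2 → C_1 maps a triangle to the signed sum of its edges. For instance
  ∂aef = ef − af + ae,
  ∂adf = df − af + ad.
The 21×14 boundary matrix has rank 13 and Smith normal form diag(1,1,1,1,1,1,1,1,1,1,1,1,1).

Now H_k = ker ∂_k / im ∂_{k+1}, so:

  H_0: rank C_0 − rank ∂_1 = 7 − 6 = 1, and the invariant factors of ∂_1 are all 1, so H_0 = Z.
  H_1: rank ker ∂_1 − rank ∂_2 = (21 − 6) − 13 = 2, and the invariant factors of ∂_2 are all 1, so H_1 = Z^2.
  H_2: rank ker ∂_2 − rank ∂_3 = (14 − 13) − 0 = 1, and there is no ∂_3, so H_2 = Z.

Hence the Betti numbers are b_0 = 1, b_1 = 2, b_2 = 1.

b_0 = 1, b_1 = 2, b_2 = 1.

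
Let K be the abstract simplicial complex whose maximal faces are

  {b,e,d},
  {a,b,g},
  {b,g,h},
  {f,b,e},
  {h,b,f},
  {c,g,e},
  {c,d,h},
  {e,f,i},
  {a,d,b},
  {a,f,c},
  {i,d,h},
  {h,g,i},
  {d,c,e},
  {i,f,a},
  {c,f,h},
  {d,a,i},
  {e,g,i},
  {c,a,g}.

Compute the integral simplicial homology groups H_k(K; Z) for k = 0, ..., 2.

H_0 ≅ Z,  H_1 ≅ Z^2,  H_2 ≅ Z.

We work with the vertex ordering a < b < c < d < e < f < g < h < i. The simplices of K, each written with vertices in increasing order, are:

  0-simplices (9): a, b, c, d, e, f, g, h, i
  1-simplices (27): ab, ac, ad, af, ag, ai, bd, be, bf, bg, bh, cd, ce, cf, cg, ch, de, dh, di, ef, eg, ei, fh, fi, gh, gi, hi
  2-simplices (18): abd, abg, acf, acg, adi, afi, bde, bef, bfh, bgh, cde, cdh, ceg, cfh, dhi, efi, egi, ghi

Hence C_0 ≅ Z^9, C_1 ≅ Z^27, C_2 ≅ Z^18.

The boundary map ∂_1: C_1 → C_0 is given by ∂[p,q] = [q] − [p].
The resulting 9×27 matrix has rank 8, and its Smith normal form has invariant factors (1,1,1,1,1,1,1,1).

The boundary map ∂_2: C_2 → C_1 acts by ∂[p,q,r] = [q,r] − [p,r] + [p,q]. For instance
  ∂cdh = dh − ch + cd,
  ∂bde = de − be + bd.
As a 27×18 matrix over Z this has rank 17, with invariant factors (1,1,1,1,1,1,1,1,1,1,1,1,1,1,1,1,1).

From H_k ≅ ker(∂_k) / im(∂_{k+1}) we obtain:

  H_0: rank C_0 − rank ∂_1 = 9 − 8 = 1, and the invariant factors of ∂_1 are all 1, so H_0 ≅ Z.
  H_1: rank ker ∂_1 − rank ∂_2 = (27 − 8) − 17 = 2, and the invariant factors of ∂_2 are all 1, so H_1 ≅ Z^2.
  H_2: rank ker ∂_2 − rank ∂_3 = (18 − 17) − 0 = 1, and there is no ∂_3, so H_2 ≅ Z.

(K is a triangulation of the torus T^2.)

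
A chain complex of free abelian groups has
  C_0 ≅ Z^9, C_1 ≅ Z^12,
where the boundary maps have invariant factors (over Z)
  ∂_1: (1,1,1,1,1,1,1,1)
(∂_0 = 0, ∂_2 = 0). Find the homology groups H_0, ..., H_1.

H_0: b_0 = 9 − 0 − 8 = 1; torsion from ∂_1 factors > 1: none. So H_0 ≅ Z.
H_1: b_1 = 12 − 8 − 0 = 4; torsion from ∂_2 factors > 1: none. So H_1 ≅ Z^4.

H_0 ≅ Z,  H_1 ≅ Z^4.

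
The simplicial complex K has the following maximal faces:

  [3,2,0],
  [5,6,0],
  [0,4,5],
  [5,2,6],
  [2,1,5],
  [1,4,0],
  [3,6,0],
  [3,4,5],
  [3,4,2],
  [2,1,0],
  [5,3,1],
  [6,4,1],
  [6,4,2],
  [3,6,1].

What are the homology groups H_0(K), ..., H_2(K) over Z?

H_0 = Z,  H_1 = Z^2,  H_2 = Z.

Take the total order 0 < 1 < 2 < 3 < 4 < 5 < 6 on the vertex set. Then K (dimension 2) consists of the simplices:

  0-simplices (7): [0], [1], [2], [3], [4], [5], [6]
  1-simplices (21): [0,1], [0,2], [0,3], [0,4], [0,5], [0,6], [1,2], [1,3], [1,4], [1,5], [1,6], [2,3], [2,4], [2,5], [2,6], [3,4], [3,5], [3,6], [4,5], [4,6], [5,6]
  2-simplices (14): [0,1,2], [0,1,4], [0,2,3], [0,3,6], [0,4,5], [0,5,6], [1,2,5], [1,3,5], [1,3,6], [1,4,6], [2,3,4], [2,4,6], [2,5,6], [3,4,5]

giving chain groups C_0 ≅ Z^7, C_1 ≅ Z^21, C_2 ≅ Z^14.

Boundary ∂_1: C_1 → C_0 maps an edge to its endpoints' difference, ∂[p,q] = q − p. For instance
  ∂[2,4] = [4] − [2].
The 7×21 boundary matrix has rank 6 and Smith normal form diag(1,1,1,1,1,1).

The boundary map ∂_2: C_2 → C_1 sends each 2-simplex [p,q,r] to [q,r] − [p,r] + [p,q]. For instance
  ∂[0,1,4] = [1,4] − [0,4] + [0,1],
  ∂[3,4,5] = [4,5] − [3,5] + [3,4].
This gives a 21×14 integer matrix of rank 13; reducing to Smith normal form yields diagonal entries (1,1,1,1,1,1,1,1,1,1,1,1,1).

Reading off H_k = ker ∂_k / im ∂_{k+1}:

  H_0: rank C_0 − rank ∂_1 = 7 − 6 = 1, and the invariant factors of ∂_1 are all 1, so H_0 = Z.
  H_1: rank ker ∂_1 − rank ∂_2 = (21 − 6) − 13 = 2, and the invariant factors of ∂_2 are all 1, so H_1 = Z^2.
  H_2: rank ker ∂_2 − rank ∂_3 = (14 − 13) − 0 = 1, and there is no ∂_3, so H_2 = Z.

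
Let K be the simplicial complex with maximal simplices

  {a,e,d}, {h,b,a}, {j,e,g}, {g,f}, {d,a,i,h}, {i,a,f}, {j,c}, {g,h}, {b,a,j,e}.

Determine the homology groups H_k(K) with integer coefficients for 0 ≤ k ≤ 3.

H_0 = Z,  H_1 = Z^2,  H_2 = 0,  H_3 = 0.

Take the total order a < b < c < d < e < f < g < h < i < j on the vertex set. Then K (dimension 3) consists of the simplices:

  0-simplices (10): a, b, c, d, e, f, g, h, i, j
  1-simplices (21): ab, ad, ae, af, ah, ai, aj, be, bh, bj, cj, de, dh, di, eg, ej, fg, fi, gh, gj, hi
  2-simplices (12): abe, abh, abj, ade, adh, adi, aej, afi, ahi, bej, dhi, egj
  3-simplices (2): abej, adhi

so the chain groups are C_0 ≅ Z^10, C_1 ≅ Z^21, C_2 ≅ Z^12, C_3 ≅ Z^2.

Boundary ∂_1: C_1 → C_0 is given by ∂[p,q] = [q] − [p]. For instance
  ∂gh = h − g.
This gives a 10×21 integer matrix of rank 9; reducing to Smith normal form yields diagonal entries (1,1,1,1,1,1,1,1,1).

The boundary map ∂_2: C_2 → C_1 maps a triangle to the signed sum of its edges. For instance
  ∂ade = de − ae + ad,
  ∂aej = ej − aj + ae.
The 21×12 boundary matrix has rank 10 and Smith normal form diag(1,1,1,1,1,1,1,1,1,1).

∂_3: C_3 → C_2 sends each 3-simplex σ to the alternating sum Σ_i (−1)^i (σ with its i-th vertex removed). For instance
  ∂adhi = dhi − ahi + adi − adh,
  ∂abej = bej − aej + abj − abe.
This gives a 12×2 integer matrix of rank 2; reducing to Smith normal form yields diagonal entries (1,1).

From H_k ≅ ker(∂_k) / im(∂_{k+1}) we obtain:

  H_0: rank C_0 − rank ∂_1 = 10 − 9 = 1, and the invariant factors of ∂_1 are all 1, so H_0 = Z.
  H_1: rank ker ∂_1 − rank ∂_2 = (21 − 9) − 10 = 2, and the invariant factors of ∂_2 are all 1, so H_1 = Z^2.
  H_2: rank ker ∂_2 − rank ∂_3 = (12 − 10) − 2 = 0, and the invariant factors of ∂_3 are all 1, so H_2 = 0.
  H_3: rank ker ∂_3 − rank ∂_4 = (2 − 2) − 0 = 0, and there is no ∂_4, so H_3 = 0.

As a check, the Euler characteristic is 10 − 21 + 12 − 2 = -1, which agrees with 1 − 2 + 0 − 0 = -1.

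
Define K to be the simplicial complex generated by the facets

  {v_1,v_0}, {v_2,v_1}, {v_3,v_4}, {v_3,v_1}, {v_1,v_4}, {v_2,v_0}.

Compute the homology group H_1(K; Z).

Take the total order v_0 < v_1 < v_2 < v_3 < v_4 on the vertex set. Then K (dimension 1) consists of the simplices:

  0-simplices (5): [v_0], [v_1], [v_2], [v_3], [v_4]
  1-simplices (6): [v_0,v_1], [v_0,v_2], [v_1,v_2], [v_1,v_3], [v_1,v_4], [v_3,v_4]

Hence C_0 ≅ Z^5, C_1 ≅ Z^6.

Boundary ∂_1: C_1 → C_0 is given by ∂[p,q] = [q] − [p]. For instance
  ∂[v_0,v_2] = [v_2] − [v_0].
As a 5×6 matrix over Z this has rank 4, with invariant factors (1,1,1,1).

Reading off H_k = ker ∂_k / im ∂_{k+1}:

  H_1: rank ker ∂_1 − rank ∂_2 = (6 − 4) − 0 = 2, and there is no ∂_2, so H_1 = Z^2.

H_1 = Z^2.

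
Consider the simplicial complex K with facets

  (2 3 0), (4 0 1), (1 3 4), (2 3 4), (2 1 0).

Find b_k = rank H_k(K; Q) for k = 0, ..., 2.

b_0 = 1, b_1 = 1, b_2 = 0.

Fix the vertex order 0 < 1 < 2 < 3 < 4 and write every simplex with vertices in increasing order. Then dim K = 2 and the simplices of K are:

  0-simplices (5): [0], [1], [2], [3], [4]
  1-simplices (10): [0,1], [0,2], [0,3], [0,4], [1,2], [1,3], [1,4], [2,3], [2,4], [3,4]
  2-simplices (5): [0,1,2], [0,1,4], [0,2,3], [1,3,4], [2,3,4]

giving chain groups C_0 ≅ Z^5, C_1 ≅ Z^10, C_2 ≅ Z^5.

The boundary map ∂_1: C_1 → C_0 sends each edge [p,q] (with p < q) to q − p. For instance
  ∂[1,2] = [2] − [1].
This gives a 5×10 integer matrix of rank 4; reducing to Smith normal form yields diagonal entries (1,1,1,1).

Boundary ∂_2: C_2 → C_1 acts by ∂[p,q,r] = [q,r] − [p,r] + [p,q]. For instance
  ∂[0,2,3] = [2,3] − [0,3] + [0,2],
  ∂[0,1,2] = [1,2] − [0,2] + [0,1].
This gives a 10×5 integer matrix of rank 5; reducing to Smith normal form yields diagonal entries (1,1,1,1,1).

Reading off H_k = ker ∂_k / im ∂_{k+1}:

  H_0: rank C_0 − rank ∂_1 = 5 − 4 = 1, and the invariant factors of ∂_1 are all 1, so H_0 = Z.
  H_1: rank ker ∂_1 − rank ∂_2 = (10 − 4) − 5 = 1, and the invariant factors of ∂_2 are all 1, so H_1 = Z.
  H_2: rank ker ∂_2 − rank ∂_3 = (5 − 5) − 0 = 0, and there is no ∂_3, so H_2 = 0.

Hence the Betti numbers are b_0 = 1, b_1 = 1, b_2 = 0.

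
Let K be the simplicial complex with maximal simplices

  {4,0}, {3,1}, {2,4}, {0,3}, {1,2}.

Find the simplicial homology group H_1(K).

Fix the vertex order 0 < 1 < 2 < 3 < 4 and write every simplex with vertices in increasing order. Then dim K = 1 and the simplices of K are:

  0-simplices (5): [0], [1], [2], [3], [4]
  1-simplices (5): [0,3], [0,4], [1,2], [1,3], [2,4]

so the chain groups are C_0 ≅ Z^5, C_1 ≅ Z^5.

Boundary ∂_1: C_1 → C_0 maps an edge to its endpoints' difference, ∂[p,q] = q − p.
This gives a 5×5 integer matrix of rank 4; reducing to Smith normal form yields diagonal entries (1,1,1,1).

Reading off H_k = ker ∂_k / im ∂_{k+1}:

  H_1: rank ker ∂_1 − rank ∂_2 = (5 − 4) − 0 = 1, and there is no ∂_2, so H_1 = Z.

H_1 = Z.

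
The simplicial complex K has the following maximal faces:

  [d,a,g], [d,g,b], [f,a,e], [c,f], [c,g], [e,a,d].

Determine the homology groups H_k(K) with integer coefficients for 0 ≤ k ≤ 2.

Order the vertices as a < b < c < d < e < f < g. Listing each simplex with vertices in this order, K has dimension 2 with simplices:

  0-simplices (7): a, b, c, d, e, f, g
  1-simplices (11): ad, ae, af, ag, bd, bg, cf, cg, de, dg, ef
  2-simplices (4): ade, adg, aef, bdg

so the chain groups are C_0 ≅ Z^7, C_1 ≅ Z^11, C_2 ≅ Z^4.

∂_1: C_1 → C_0 sends each edge [p,q] (with p < q) to q − p. For instance
  ∂af = f − a.
The 7×11 boundary matrix has rank 6 and Smith normal form diag(1,1,1,1,1,1).

Boundary ∂_2: C_2 → C_1 sends each 2-simplex [p,q,r] to [q,r] − [p,r] + [p,q]. For instance
  ∂adg = dg − ag + ad,
  ∂aef = ef − af + ae.
This gives a 11×4 integer matrix of rank 4; reducing to Smith normal form yields diagonal entries (1,1,1,1).

Computing H_k = (kernel of ∂_k) / (image of ∂_{k+1}):

  H_0: rank C_0 − rank ∂_1 = 7 − 6 = 1, and the invariant factors of ∂_1 are all 1, so H_0 = Z.
  H_1: rank ker ∂_1 − rank ∂_2 = (11 − 6) − 4 = 1, and the invariant factors of ∂_2 are all 1, so H_1 = Z.
  H_2: rank ker ∂_2 − rank ∂_3 = (4 − 4) − 0 = 0, and there is no ∂_3, so H_2 = 0.

H_0 = Z,  H_1 = Z,  H_2 = 0.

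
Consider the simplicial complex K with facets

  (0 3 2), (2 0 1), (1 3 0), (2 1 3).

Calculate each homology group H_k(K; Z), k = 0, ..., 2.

Fix the vertex order 0 < 1 < 2 < 3 and write every simplex with vertices in increasing order. Then dim K = 2 and the simplices of K are:

  0-simplices (4): [0], [1], [2], [3]
  1-simplices (6): [0,1], [0,2], [0,3], [1,2], [1,3], [2,3]
  2-simplices (4): [0,1,2], [0,1,3], [0,2,3], [1,2,3]

so the chain groups are C_0 ≅ Z^4, C_1 ≅ Z^6, C_2 ≅ Z^4.

Boundary ∂_1: C_1 → C_0 sends each edge [p,q] (with p < q) to q − p.
The resulting 4×6 matrix has rank 3, and its Smith normal form has invariant factors (1,1,1).

The boundary map ∂_2: C_2 → C_1 acts by ∂[p,q,r] = [q,r] − [p,r] + [p,q]. For instance
  ∂[0,1,2] = [1,2] − [0,2] + [0,1],
  ∂[0,2,3] = [2,3] − [0,3] + [0,2].
This gives a 6×4 integer matrix of rank 3; reducing to Smith normal form yields diagonal entries (1,1,1).

From H_k ≅ ker(∂_k) / im(∂_{k+1}) we obtain:

  H_0: rank C_0 − rank ∂_1 = 4 − 3 = 1, and the invariant factors of ∂_1 are all 1, so H_0 = Z.
  H_1: rank ker ∂_1 − rank ∂_2 = (6 − 3) − 3 = 0, and the invariant factors of ∂_2 are all 1, so H_1 = 0.
  H_2: rank ker ∂_2 − rank ∂_3 = (4 − 3) − 0 = 1, and there is no ∂_3, so H_2 = Z.

As a check, the Euler characteristic is 4 − 6 + 4 = 2, which agrees with 1 − 0 + 1 = 2.

H_0 ≅ Z,  H_1 = 0,  H_2 ≅ Z.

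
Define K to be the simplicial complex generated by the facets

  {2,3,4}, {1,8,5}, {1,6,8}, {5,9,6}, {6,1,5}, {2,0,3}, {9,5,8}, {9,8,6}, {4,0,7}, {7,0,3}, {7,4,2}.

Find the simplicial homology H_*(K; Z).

We work with the vertex ordering 0 < 1 < 2 < 3 < 4 < 5 < 6 < 7 < 8 < 9. The simplices of K, each written with vertices in increasing order, are:

  0-simplices (10): [0], [1], [2], [3], [4], [5], [6], [7], [8], [9]
  1-simplices (19): [0,2], [0,3], [0,4], [0,7], [1,5], [1,6], [1,8], [2,3], [2,4], [2,7], [3,4], [3,7], [4,7], [5,6], [5,8], [5,9], [6,8], [6,9], [8,9]
  2-simplices (11): [0,2,3], [0,3,7], [0,4,7], [1,5,6], [1,5,8], [1,6,8], [2,3,4], [2,4,7], [5,6,9], [5,8,9], [6,8,9]

so the chain groups are C_0 ≅ Z^10, C_1 ≅ Z^19, C_2 ≅ Z^11.

The boundary map ∂_1: C_1 → C_0 sends each edge [p,q] (with p < q) to q − p. For instance
  ∂[3,4] = [4] − [3].
As a 10×19 matrix over Z this has rank 8, with invariant factors (1,1,1,1,1,1,1,1).

Boundary ∂_2: C_2 → C_1 maps a triangle to the signed sum of its edges. For instance
  ∂[2,4,7] = [4,7] − [2,7] + [2,4],
  ∂[6,8,9] = [8,9] − [6,9] + [6,8].
The 19×11 boundary matrix has rank 10 and Smith normal form diag(1,1,1,1,1,1,1,1,1,1).

From H_k ≅ ker(∂_k) / im(∂_{k+1}) we obtain:

  H_0: rank C_0 − rank ∂_1 = 10 − 8 = 2, and the invariant factors of ∂_1 are all 1, so H_0 = Z^2.
  H_1: rank ker ∂_1 − rank ∂_2 = (19 − 8) − 10 = 1, and the invariant factors of ∂_2 are all 1, so H_1 = Z.
  H_2: rank ker ∂_2 − rank ∂_3 = (11 − 10) − 0 = 1, and there is no ∂_3, so H_2 = Z.

H_0 = Z^2,  H_1 = Z,  H_2 = Z.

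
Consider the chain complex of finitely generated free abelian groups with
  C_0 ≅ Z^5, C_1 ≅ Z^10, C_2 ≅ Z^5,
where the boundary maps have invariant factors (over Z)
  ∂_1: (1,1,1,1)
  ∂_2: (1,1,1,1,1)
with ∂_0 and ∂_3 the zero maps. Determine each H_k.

H_0 ≅ Z,  H_1 ≅ Z,  H_2 = 0.

H_0: b_0 = 5 − 0 − 4 = 1; torsion from ∂_1 factors > 1: none. So H_0 ≅ Z.
H_1: b_1 = 10 − 4 − 5 = 1; torsion from ∂_2 factors > 1: none. So H_1 ≅ Z.
H_2: b_2 = 5 − 5 − 0 = 0; torsion from ∂_3 factors > 1: none. So H_2 ≅ 0.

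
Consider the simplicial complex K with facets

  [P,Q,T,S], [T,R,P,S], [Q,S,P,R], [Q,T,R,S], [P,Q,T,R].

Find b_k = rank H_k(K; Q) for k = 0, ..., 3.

b_0 = 1, b_1 = 0, b_2 = 0, b_3 = 1.

Take the total order P < Q < R < S < T on the vertex set. Then K (dimension 3) consists of the simplices:

  0-simplices (5): P, Q, R, S, T
  1-simplices (10): PQ, PR, PS, PT, QR, QS, QT, RS, RT, ST
  2-simplices (10): PQR, PQS, PQT, PRS, PRT, PST, QRS, QRT, QST, RST
  3-simplices (5): PQRS, PQRT, PQST, PRST, QRST

so the chain groups are C_0 ≅ Z^5, C_1 ≅ Z^10, C_2 ≅ Z^10, C_3 ≅ Z^5.

The boundary map ∂_1: C_1 → C_0 is given by ∂[p,q] = [q] − [p].
The resulting 5×10 matrix has rank 4, and its Smith normal form has invariant factors (1,1,1,1).

Boundary ∂_2: C_2 → C_1 maps a triangle to the signed sum of its edges. For instance
  ∂PQS = QS − PS + PQ,
  ∂RST = ST − RT + RS.
The 10×10 boundary matrix has rank 6 and Smith normal form diag(1,1,1,1,1,1).

The boundary map ∂_3: C_3 → C_2 sends each 3-simplex σ to the alternating sum Σ_i (−1)^i (σ with its i-th vertex removed). For instance
  ∂PRST = RST − PST + PRT − PRS,
  ∂PQRS = QRS − PRS + PQS − PQR.
The 10×5 boundary matrix has rank 4 and Smith normal form diag(1,1,1,1).

Reading off H_k = ker ∂_k / im ∂_{k+1}:

  H_0: rank C_0 − rank ∂_1 = 5 − 4 = 1, and the invariant factors of ∂_1 are all 1, so H_0 = Z.
  H_1: rank ker ∂_1 − rank ∂_2 = (10 − 4) − 6 = 0, and the invariant factors of ∂_2 are all 1, so H_1 = 0.
  H_2: rank ker ∂_2 − rank ∂_3 = (10 − 6) − 4 = 0, and the invariant factors of ∂_3 are all 1, so H_2 = 0.
  H_3: rank ker ∂_3 − rank ∂_4 = (5 − 4) − 0 = 1, and there is no ∂_4, so H_3 = Z.

(K is a triangulation of the 3-sphere S^3.)

Hence the Betti numbers are b_0 = 1, b_1 = 0, b_2 = 0, b_3 = 1.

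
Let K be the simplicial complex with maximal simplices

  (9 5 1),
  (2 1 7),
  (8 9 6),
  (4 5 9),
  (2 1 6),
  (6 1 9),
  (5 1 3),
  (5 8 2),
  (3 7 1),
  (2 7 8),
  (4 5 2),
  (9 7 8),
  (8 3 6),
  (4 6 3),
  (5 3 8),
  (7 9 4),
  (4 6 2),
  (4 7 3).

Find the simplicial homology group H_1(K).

H_1 ≅ Z^2.

Take the total order 1 < 2 < 3 < 4 < 5 < 6 < 7 < 8 < 9 on the vertex set. Then K (dimension 2) consists of the simplices:

  0-simplices (9): [1], [2], [3], [4], [5], [6], [7], [8], [9]
  1-simplices (27): (27 of them)
  2-simplices (18): [1,2,6], [1,2,7], [1,3,5], [1,3,7], [1,5,9], [1,6,9], [2,4,5], [2,4,6], [2,5,8], [2,7,8], [3,4,6], [3,4,7], [3,5,8], [3,6,8], [4,5,9], [4,7,9], [6,8,9], [7,8,9]

giving chain groups C_0 ≅ Z^9, C_1 ≅ Z^27, C_2 ≅ Z^18.

Boundary ∂_1: C_1 → C_0 sends each edge [p,q] (with p < q) to q − p.
This gives a 9×27 integer matrix of rank 8; reducing to Smith normal form yields diagonal entries (1,1,1,1,1,1,1,1).

∂_2: C_2 → C_1 maps a triangle to the signed sum of its edges. For instance
  ∂[4,5,9] = [5,9] − [4,9] + [4,5],
  ∂[3,5,8] = [5,8] − [3,8] + [3,5].
The resulting 27×18 matrix has rank 17, and its Smith normal form has invariant factors (1,1,1,1,1,1,1,1,1,1,1,1,1,1,1,1,1).

Reading off H_k = ker ∂_k / im ∂_{k+1}:

  H_1: rank ker ∂_1 − rank ∂_2 = (27 − 8) − 17 = 2, and the invariant factors of ∂_2 are all 1, so H_1 ≅ Z^2.

(K is a triangulation of the torus T^2.)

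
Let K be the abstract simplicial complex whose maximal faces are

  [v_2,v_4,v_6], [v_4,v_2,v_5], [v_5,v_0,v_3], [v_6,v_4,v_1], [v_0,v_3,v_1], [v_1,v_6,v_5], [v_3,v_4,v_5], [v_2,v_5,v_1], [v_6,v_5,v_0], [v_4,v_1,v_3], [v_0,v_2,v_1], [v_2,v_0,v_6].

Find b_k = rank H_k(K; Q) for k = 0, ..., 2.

We work with the vertex ordering v_0 < v_1 < v_2 < v_3 < v_4 < v_5 < v_6. The simplices of K, each written with vertices in increasing order, are:

  0-simplices (7): [v_0], [v_1], [v_2], [v_3], [v_4], [v_5], [v_6]
  1-simplices (18): (18 of them)
  2-simplices (12): (12 of them)

giving chain groups C_0 ≅ Z^7, C_1 ≅ Z^18, C_2 ≅ Z^12.

∂_1: C_1 → C_0 maps an edge to its endpoints' difference, ∂[p,q] = q − p. For instance
  ∂[v_1,v_2] = [v_2] − [v_1].
The 7×18 boundary matrix has rank 6 and Smith normal form diag(1,1,1,1,1,1).

The boundary map ∂_2: C_2 → C_1 acts by ∂[p,q,r] = [q,r] − [p,r] + [p,q]. For instance
  ∂[v_0,v_5,v_6] = [v_5,v_6] − [v_0,v_6] + [v_0,v_5],
  ∂[v_3,v_4,v_5] = [v_4,v_5] − [v_3,v_5] + [v_3,v_4].
As a 18×12 matrix over Z this has rank 12, with invariant factors (1,1,1,1,1,1,1,1,1,1,1,2).

From H_k ≅ ker(∂_k) / im(∂_{k+1}) we obtain:

  H_0: rank C_0 − rank ∂_1 = 7 − 6 = 1, and the invariant factors of ∂_1 are all 1, so H_0 = Z.
  H_1: rank ker ∂_1 − rank ∂_2 = (18 − 6) − 12 = 0, and ∂_2 has invariant factor 2 > 1, so H_1 = Z/2.
  H_2: rank ker ∂_2 − rank ∂_3 = (12 − 12) − 0 = 0, and there is no ∂_3, so H_2 = 0.

As a check, the Euler characteristic is 7 − 18 + 12 = 1, which agrees with 1 − 0 + 0 = 1.
(K is a triangulation of the real projective plane RP^2.)

Hence the Betti numbers are b_0 = 1, b_1 = 0, b_2 = 0.

b_0 = 1, b_1 = 0, b_2 = 0.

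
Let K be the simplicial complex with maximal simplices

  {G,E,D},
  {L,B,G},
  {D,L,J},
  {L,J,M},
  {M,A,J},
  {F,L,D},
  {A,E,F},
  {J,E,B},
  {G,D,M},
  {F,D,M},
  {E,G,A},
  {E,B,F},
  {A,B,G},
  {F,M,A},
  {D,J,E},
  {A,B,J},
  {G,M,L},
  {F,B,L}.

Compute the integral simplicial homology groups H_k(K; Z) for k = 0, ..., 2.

H_0 ≅ Z,  H_1 ≅ Z ⊕ Z/2,  H_2 = 0.

K has 9 vertices, 27 edges, 18 triangles.
rank ∂_0 = 0, rank ∂_1 = 8 ⇒ b_0 = 9 − 0 − 8 = 1; all invariant factors of ∂_1 are 1 so no torsion. So H_0 = Z.
rank ∂_1 = 8, rank ∂_2 = 18 ⇒ b_1 = 27 − 8 − 18 = 1; ∂_2 has invariant factor(s) [2] giving torsion. So H_1 = Z ⊕ Z/2.
rank ∂_2 = 18, rank ∂_3 = 0 ⇒ b_2 = 18 − 18 − 0 = 0. So H_2 = 0.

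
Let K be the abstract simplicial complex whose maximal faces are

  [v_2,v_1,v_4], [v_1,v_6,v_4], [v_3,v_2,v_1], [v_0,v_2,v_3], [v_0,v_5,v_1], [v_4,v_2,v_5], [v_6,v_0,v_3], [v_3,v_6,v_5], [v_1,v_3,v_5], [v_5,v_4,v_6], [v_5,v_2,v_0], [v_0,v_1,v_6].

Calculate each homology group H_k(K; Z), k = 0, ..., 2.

H_0 ≅ Z,  H_1 ≅ Z/2,  H_2 = 0.

Take the total order v_0 < v_1 < v_2 < v_3 < v_4 < v_5 < v_6 on the vertex set. Then K (dimension 2) consists of the simplices:

  0-simplices (7): [v_0], [v_1], [v_2], [v_3], [v_4], [v_5], [v_6]
  1-simplices (18): (18 of them)
  2-simplices (12): (12 of them)

giving chain groups C_0 ≅ Z^7, C_1 ≅ Z^18, C_2 ≅ Z^12.

Boundary ∂_1: C_1 → C_0 sends each edge [p,q] (with p < q) to q − p. For instance
  ∂[v_1,v_4] = [v_4] − [v_1].
As a 7×18 matrix over Z this has rank 6, with invariant factors (1,1,1,1,1,1).

The boundary map ∂_2: C_2 → C_1 sends each 2-simplex [p,q,r] to [q,r] − [p,r] + [p,q]. For instance
  ∂[v_0,v_3,v_6] = [v_3,v_6] − [v_0,v_6] + [v_0,v_3],
  ∂[v_1,v_2,v_4] = [v_2,v_4] − [v_1,v_4] + [v_1,v_2].
The 18×12 boundary matrix has rank 12 and Smith normal form diag(1,1,1,1,1,1,1,1,1,1,1,2).

Computing H_k = (kernel of ∂_k) / (image of ∂_{k+1}):

  H_0: rank C_0 − rank ∂_1 = 7 − 6 = 1, and the invariant factors of ∂_1 are all 1, so H_0 ≅ Z.
  H_1: rank ker ∂_1 − rank ∂_2 = (18 − 6) − 12 = 0, and ∂_2 has invariant factor 2 > 1, so H_1 ≅ Z/2.
  H_2: rank ker ∂_2 − rank ∂_3 = (12 − 12) − 0 = 0, and there is no ∂_3, so H_2 ≅ 0.

As a check, the Euler characteristic is 7 − 18 + 12 = 1, which agrees with 1 − 0 + 0 = 1.
(K is a triangulation of the real projective plane RP^2.)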